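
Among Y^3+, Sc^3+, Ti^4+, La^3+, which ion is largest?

La^3+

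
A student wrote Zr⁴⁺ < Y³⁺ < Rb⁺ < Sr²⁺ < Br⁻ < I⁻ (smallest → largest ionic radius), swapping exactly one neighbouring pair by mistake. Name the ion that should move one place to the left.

Check each adjacent pair. Rb⁺ and Sr²⁺ are reversed: both have 36 electrons but Z(Sr)=38 > Z(Rb)=37, so Sr²⁺ should be the smaller of the two. No other neighbouring pair contradicts the periodic trends, so Sr²⁺ is the ion listed too late.

Sr²⁺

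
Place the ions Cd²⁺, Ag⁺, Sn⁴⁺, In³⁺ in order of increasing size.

Sn⁴⁺ < In³⁺ < Cd²⁺ < Ag⁺

All of these have 46 electrons (isoelectronic). With the same electron cloud, the ion with the most protons pulls it in tightest. Nuclear charges: Sn⁴⁺ (Z=50), In³⁺ (Z=49), Cd²⁺ (Z=48), Ag⁺ (Z=47). Highest Z is smallest.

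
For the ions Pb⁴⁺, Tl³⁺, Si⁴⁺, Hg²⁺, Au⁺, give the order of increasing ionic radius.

Si⁴⁺ < Pb⁴⁺ < Tl³⁺ < Hg²⁺ < Au⁺

Work out protons and electrons: Si⁴⁺ (Z=14, 10 e⁻), Pb⁴⁺ (Z=82, 78 e⁻), Tl³⁺ (Z=81, 78 e⁻), Hg²⁺ (Z=80, 78 e⁻), Au⁺ (Z=79, 78 e⁻). Si⁴⁺ < Pb⁴⁺ (same group, period 3 vs 6); Pb⁴⁺ < Tl³⁺ (both 78 e⁻, Z=82>81); Tl³⁺ < Hg²⁺ (isoelectronic, higher Z=81 is smaller); Hg²⁺ < Au⁺ (both 78 e⁻, Z=80>79).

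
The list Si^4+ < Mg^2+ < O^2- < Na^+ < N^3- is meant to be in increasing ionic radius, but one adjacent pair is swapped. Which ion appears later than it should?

Na^+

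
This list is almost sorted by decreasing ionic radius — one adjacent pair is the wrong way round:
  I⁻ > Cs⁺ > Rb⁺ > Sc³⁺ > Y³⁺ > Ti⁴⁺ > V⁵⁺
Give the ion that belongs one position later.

The pair Sc³⁺, Y³⁺ is the wrong way round — Sc³⁺ and Y³⁺ are in one column with the same charge; the lighter period-4 ion has one fewer shell and is smaller. All other adjacent pairs agree with periodic trends, so Sc³⁺ is the misplaced ion.

Sc³⁺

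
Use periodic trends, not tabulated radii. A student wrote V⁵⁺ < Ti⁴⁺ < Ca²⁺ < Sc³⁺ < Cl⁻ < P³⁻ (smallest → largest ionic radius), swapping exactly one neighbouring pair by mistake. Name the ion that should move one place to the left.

Sc³⁺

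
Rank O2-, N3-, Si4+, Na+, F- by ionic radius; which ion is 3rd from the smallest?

F-

Isoelectronic series (10 e⁻ each). Size is set by nuclear charge: more protons means a smaller ion. Si4+ (Z=14), Na+ (Z=11), F- (Z=9), O2- (Z=8), N3- (Z=7).
Full ascending order: Si4+ < Na+ < F- < O2- < N3-. Counting from the smallest, position 3 is F-.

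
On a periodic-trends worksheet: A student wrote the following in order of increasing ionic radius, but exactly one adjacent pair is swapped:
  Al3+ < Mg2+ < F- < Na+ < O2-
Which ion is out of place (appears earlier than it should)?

F-

Scanning neighbour by neighbour, only F-/Na+ violates a trend: they are isoelectronic (10 e⁻) and Na has more protons than F (11 vs 9), making Na+ smaller. That makes F- the one sitting a position early relative to where it belongs.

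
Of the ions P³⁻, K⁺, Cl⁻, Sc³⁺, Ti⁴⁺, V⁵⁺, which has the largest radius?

Isoelectronic series (18 e⁻ each). Size is set by nuclear charge: more protons means a smaller ion. V⁵⁺ (Z=23), Ti⁴⁺ (Z=22), Sc³⁺ (Z=21), K⁺ (Z=19), Cl⁻ (Z=17), P³⁻ (Z=15).

P³⁻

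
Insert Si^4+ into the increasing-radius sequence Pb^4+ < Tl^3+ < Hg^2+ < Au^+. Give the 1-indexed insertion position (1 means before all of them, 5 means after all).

1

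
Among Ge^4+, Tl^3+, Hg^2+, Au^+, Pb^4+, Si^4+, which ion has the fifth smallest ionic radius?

First list Z and electron count for each: Si^4+: 10 e⁻, Z=14, Ge^4+: 28 e⁻, Z=32, Pb^4+: 78 e⁻, Z=82, Tl^3+: 78 e⁻, Z=81, Hg^2+: 78 e⁻, Z=80, Au^+: 78 e⁻, Z=79. Si^4+ < Ge^4+ (same group, 1 shell fewer); Ge^4+ < Pb^4+ (same group, 2 shells fewer); Pb^4+ < Tl^3+ (both 78 e⁻, Z=82>81); Tl^3+ < Hg^2+ (isoelectronic, higher Z=81 is smaller); Hg^2+ < Au^+ (both 78 e⁻, Z=80>79).
So the order is Si^4+ < Ge^4+ < Pb^4+ < Tl^3+ < Hg^2+ < Au^+; the 5th-smallest ion is Hg^2+.

Hg^2+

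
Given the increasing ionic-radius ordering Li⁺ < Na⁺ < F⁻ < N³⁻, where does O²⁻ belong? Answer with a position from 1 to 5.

Li⁺ (Z=3, 2 e⁻), Na⁺ (Z=11, 10 e⁻), F⁻ (Z=9, 10 e⁻), O²⁻ (Z=8, 10 e⁻), N³⁻ (Z=7, 10 e⁻). Li⁺ < Na⁺ (same group, 1 shell fewer); Na⁺ < F⁻ (both 10 e⁻, Z=11>9); F⁻ < O²⁻ (isoelectronic, higher Z=9 is smaller); O²⁻ < N³⁻ (both 10 e⁻, Z=8>7).
With O²⁻ included the full order is Li⁺ < Na⁺ < F⁻ < O²⁻ < N³⁻, so it takes position 4.

4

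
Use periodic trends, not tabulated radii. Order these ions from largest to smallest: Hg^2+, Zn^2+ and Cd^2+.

All are in the same group with charge +2. Radius grows down the group as n (the outermost shell) increases.

Hg^2+ > Cd^2+ > Zn^2+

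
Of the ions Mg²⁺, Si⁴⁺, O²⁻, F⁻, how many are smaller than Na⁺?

2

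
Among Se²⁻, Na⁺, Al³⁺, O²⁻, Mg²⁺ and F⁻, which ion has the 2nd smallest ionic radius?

Mg²⁺

First list Z and electron count for each: Al³⁺ has 10 e⁻ (Z=13), Mg²⁺ has 10 e⁻ (Z=12), Na⁺ has 10 e⁻ (Z=11), F⁻ has 10 e⁻ (Z=9), O²⁻ has 10 e⁻ (Z=8), Se²⁻ has 36 e⁻ (Z=34). Al³⁺ < Mg²⁺ (both 10 e⁻, Z=13>12); Mg²⁺ < Na⁺ (both 10 e⁻, Z=12>11); Na⁺ < F⁻ (isoelectronic, higher Z=11 is smaller); F⁻ < O²⁻ (isoelectronic, higher Z=9 is smaller); O²⁻ < Se²⁻ (same group, period 2 vs 4).
Full ascending order: Al³⁺ < Mg²⁺ < Na⁺ < F⁻ < O²⁻ < Se²⁻. Counting from the smallest, position 2 is Mg²⁺.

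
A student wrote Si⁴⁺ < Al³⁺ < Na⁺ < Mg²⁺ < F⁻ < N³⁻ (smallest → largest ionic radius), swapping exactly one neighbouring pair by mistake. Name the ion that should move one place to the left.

Mg²⁺

Compare adjacent ions: Mg²⁺ and Na⁺ share 10 electrons; the higher nuclear charge on Mg (Z=12) contracts it more, so Mg²⁺ < Na⁺ — yet in this increasing list Na⁺ sits before Mg²⁺. Nothing else is reversed, so Mg²⁺ should move one place to the left.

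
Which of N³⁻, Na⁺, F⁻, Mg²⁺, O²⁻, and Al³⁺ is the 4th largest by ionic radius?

These species are isoelectronic with 10 electrons. The only difference is the number of protons: Al³⁺ (Z=13), Mg²⁺ (Z=12), Na⁺ (Z=11), F⁻ (Z=9), O²⁻ (Z=8), N³⁻ (Z=7). The strongest nuclear pull (Al³⁺) gives the smallest ion.
So the order is Al³⁺ < Mg²⁺ < Na⁺ < F⁻ < O²⁻ < N³⁻; the 4th-largest ion is Na⁺.

Na⁺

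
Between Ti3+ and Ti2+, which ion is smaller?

Ti3+

Same element, different charge: the more highly charged cation has fewer electrons and a greater effective nuclear charge per electron, making Ti3+ the smallest.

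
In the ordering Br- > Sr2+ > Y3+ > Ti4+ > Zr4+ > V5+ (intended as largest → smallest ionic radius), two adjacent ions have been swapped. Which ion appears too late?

Zr4+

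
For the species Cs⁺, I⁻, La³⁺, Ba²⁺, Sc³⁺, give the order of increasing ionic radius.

Work out protons and electrons: Sc³⁺: 18 e⁻, Z=21, La³⁺: 54 e⁻, Z=57, Ba²⁺: 54 e⁻, Z=56, Cs⁺: 54 e⁻, Z=55, I⁻: 54 e⁻, Z=53. Sc³⁺ < La³⁺ (same group, period 4 vs 6); La³⁺ < Ba²⁺ (isoelectronic, higher Z=57 is smaller); Ba²⁺ < Cs⁺ (isoelectronic, higher Z=56 is smaller); Cs⁺ < I⁻ (both 54 e⁻, Z=55>53).

Sc³⁺ < La³⁺ < Ba²⁺ < Cs⁺ < I⁻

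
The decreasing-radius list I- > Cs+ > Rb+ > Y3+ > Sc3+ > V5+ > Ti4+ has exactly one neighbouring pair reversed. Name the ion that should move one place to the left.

Compare adjacent ions: V5+ and Ti4+ share 18 electrons; the higher nuclear charge on V (Z=23) contracts it more, so V5+ < Ti4+ — yet in this decreasing list V5+ sits before Ti4+. Nothing else is reversed, so Ti4+ should move one place to the left.

Ti4+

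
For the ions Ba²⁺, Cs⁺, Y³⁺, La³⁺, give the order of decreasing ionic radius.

Cs⁺ > Ba²⁺ > La³⁺ > Y³⁺

Tabulating Z and e⁻: Y³⁺ (Z=39, 36 e⁻), La³⁺ (Z=57, 54 e⁻), Ba²⁺ (Z=56, 54 e⁻), Cs⁺ (Z=55, 54 e⁻). Y³⁺ < La³⁺ (same group, 1 shell fewer); La³⁺ < Ba²⁺ (isoelectronic, higher Z=57 is smaller); Ba²⁺ < Cs⁺ (both 54 e⁻, Z=56>55).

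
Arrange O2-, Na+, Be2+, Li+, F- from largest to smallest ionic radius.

Electron counts and nuclear charges: Be2+: 2 e⁻, Z=4, Li+: 2 e⁻, Z=3, Na+: 10 e⁻, Z=11, F-: 10 e⁻, Z=9, O2-: 10 e⁻, Z=8. Be2+ < Li+ (isoelectronic, higher Z=4 is smaller); Li+ < Na+ (same group, 1 shell fewer); Na+ < F- (isoelectronic, higher Z=11 is smaller); F- < O2- (both 10 e⁻, Z=9>8).

O2- > F- > Na+ > Li+ > Be2+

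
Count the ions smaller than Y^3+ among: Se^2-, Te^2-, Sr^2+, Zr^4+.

First list Z and electron count for each: Zr^4+ (Z=40, 36 e⁻), Y^3+ (Z=39, 36 e⁻), Sr^2+ (Z=38, 36 e⁻), Se^2- (Z=34, 36 e⁻), Te^2- (Z=52, 54 e⁻). Zr^4+ < Y^3+ (both 36 e⁻, Z=40>39); Y^3+ < Sr^2+ (isoelectronic, higher Z=39 is smaller); Sr^2+ < Se^2- (isoelectronic, higher Z=38 is smaller); Se^2- < Te^2- (same group, 1 shell fewer).
Relative to Y^3+, the ions that are smaller are Zr^4+. Count: 1.

1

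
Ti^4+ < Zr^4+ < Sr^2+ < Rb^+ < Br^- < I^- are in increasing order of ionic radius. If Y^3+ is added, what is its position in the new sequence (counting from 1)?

Tabulating Z and e⁻: Ti^4+: 18 e⁻, Z=22, Zr^4+: 36 e⁻, Z=40, Y^3+: 36 e⁻, Z=39, Sr^2+: 36 e⁻, Z=38, Rb^+: 36 e⁻, Z=37, Br^-: 36 e⁻, Z=35, I^-: 54 e⁻, Z=53. Ti^4+ < Zr^4+ (same group, period 4 vs 5); Zr^4+ < Y^3+ (both 36 e⁻, Z=40>39); Y^3+ < Sr^2+ (isoelectronic, higher Z=39 is smaller); Sr^2+ < Rb^+ (isoelectronic, higher Z=38 is smaller); Rb^+ < Br^- (both 36 e⁻, Z=37>35); Br^- < I^- (same group, period 4 vs 5).
Merged order: Ti^4+ < Zr^4+ < Y^3+ < Sr^2+ < Rb^+ < Br^- < I^- — Y^3+ is number 3.

3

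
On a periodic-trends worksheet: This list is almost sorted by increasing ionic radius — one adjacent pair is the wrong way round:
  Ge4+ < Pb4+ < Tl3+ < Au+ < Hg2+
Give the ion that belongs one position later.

Au+

The pair Au+, Hg2+ is the wrong way round — they are isoelectronic (78 e⁻) and Hg has more protons than Au (80 vs 79), making Hg2+ smaller. All other adjacent pairs agree with periodic trends, so Au+ is the misplaced ion.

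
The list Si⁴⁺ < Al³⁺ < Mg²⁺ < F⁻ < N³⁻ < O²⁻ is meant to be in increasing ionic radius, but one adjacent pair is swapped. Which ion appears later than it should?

Scanning neighbour by neighbour, only N³⁻/O²⁻ violates a trend: O²⁻ and N³⁻ share 10 electrons; the higher nuclear charge on O (Z=8) contracts it more, so O²⁻ < N³⁻. That makes O²⁻ the one sitting a position late relative to where it belongs.

O²⁻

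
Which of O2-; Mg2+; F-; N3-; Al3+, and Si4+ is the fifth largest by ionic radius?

Al3+

These species are isoelectronic with 10 electrons. The only difference is the number of protons: Si4+ (Z=14), Al3+ (Z=13), Mg2+ (Z=12), F- (Z=9), O2- (Z=8), N3- (Z=7). The strongest nuclear pull (Si4+) gives the smallest ion.
Ordering: Si4+ < Al3+ < Mg2+ < F- < O2- < N3-. The fifth largest is Al3+.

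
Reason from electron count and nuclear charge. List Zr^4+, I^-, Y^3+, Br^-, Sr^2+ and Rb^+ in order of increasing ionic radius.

Zr^4+ (Z=40, 36 e⁻), Y^3+ (Z=39, 36 e⁻), Sr^2+ (Z=38, 36 e⁻), Rb^+ (Z=37, 36 e⁻), Br^- (Z=35, 36 e⁻), I^- (Z=53, 54 e⁻). Zr^4+ < Y^3+ (both 36 e⁻, Z=40>39); Y^3+ < Sr^2+ (isoelectronic, higher Z=39 is smaller); Sr^2+ < Rb^+ (both 36 e⁻, Z=38>37); Rb^+ < Br^- (both 36 e⁻, Z=37>35); Br^- < I^- (same group, period 4 vs 5).

Zr^4+ < Y^3+ < Sr^2+ < Rb^+ < Br^- < I^-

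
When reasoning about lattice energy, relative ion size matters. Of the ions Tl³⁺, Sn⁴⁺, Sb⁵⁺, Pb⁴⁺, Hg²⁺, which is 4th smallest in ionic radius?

Tl³⁺

Tabulating Z and e⁻: Sb⁵⁺ (Z=51, 46 e⁻), Sn⁴⁺ (Z=50, 46 e⁻), Pb⁴⁺ (Z=82, 78 e⁻), Tl³⁺ (Z=81, 78 e⁻), Hg²⁺ (Z=80, 78 e⁻). Sb⁵⁺ < Sn⁴⁺ (both 46 e⁻, Z=51>50); Sn⁴⁺ < Pb⁴⁺ (same group, 1 shell fewer); Pb⁴⁺ < Tl³⁺ (isoelectronic, higher Z=82 is smaller); Tl³⁺ < Hg²⁺ (both 78 e⁻, Z=81>80).
Full ascending order: Sb⁵⁺ < Sn⁴⁺ < Pb⁴⁺ < Tl³⁺ < Hg²⁺. Counting from the smallest, position 4 is Tl³⁺.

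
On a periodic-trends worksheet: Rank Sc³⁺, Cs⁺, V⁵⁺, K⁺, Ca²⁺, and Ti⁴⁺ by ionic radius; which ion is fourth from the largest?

Tabulating Z and e⁻: V⁵⁺ has 18 e⁻ (Z=23), Ti⁴⁺ has 18 e⁻ (Z=22), Sc³⁺ has 18 e⁻ (Z=21), Ca²⁺ has 18 e⁻ (Z=20), K⁺ has 18 e⁻ (Z=19), Cs⁺ has 54 e⁻ (Z=55). V⁵⁺ < Ti⁴⁺ (isoelectronic, higher Z=23 is smaller); Ti⁴⁺ < Sc³⁺ (both 18 e⁻, Z=22>21); Sc³⁺ < Ca²⁺ (both 18 e⁻, Z=21>20); Ca²⁺ < K⁺ (both 18 e⁻, Z=20>19); K⁺ < Cs⁺ (same group, period 4 vs 6).
That gives V⁵⁺ < Ti⁴⁺ < Sc³⁺ < Ca²⁺ < K⁺ < Cs⁺. From the largest end, number 4 is Sc³⁺.

Sc³⁺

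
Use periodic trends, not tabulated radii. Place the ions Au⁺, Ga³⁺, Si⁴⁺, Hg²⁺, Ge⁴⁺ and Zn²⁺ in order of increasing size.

Si⁴⁺ < Ge⁴⁺ < Ga³⁺ < Zn²⁺ < Hg²⁺ < Au⁺

Work out protons and electrons: Si⁴⁺ (Z=14, 10 e⁻), Ge⁴⁺ (Z=32, 28 e⁻), Ga³⁺ (Z=31, 28 e⁻), Zn²⁺ (Z=30, 28 e⁻), Hg²⁺ (Z=80, 78 e⁻), Au⁺ (Z=79, 78 e⁻). Si⁴⁺ < Ge⁴⁺ (same group, period 3 vs 4); Ge⁴⁺ < Ga³⁺ (isoelectronic, higher Z=32 is smaller); Ga³⁺ < Zn²⁺ (isoelectronic, higher Z=31 is smaller); Zn²⁺ < Hg²⁺ (same group, period 4 vs 6); Hg²⁺ < Au⁺ (both 78 e⁻, Z=80>79).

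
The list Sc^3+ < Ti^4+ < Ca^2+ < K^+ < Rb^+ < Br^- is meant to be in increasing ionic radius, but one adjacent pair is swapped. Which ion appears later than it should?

Ti^4+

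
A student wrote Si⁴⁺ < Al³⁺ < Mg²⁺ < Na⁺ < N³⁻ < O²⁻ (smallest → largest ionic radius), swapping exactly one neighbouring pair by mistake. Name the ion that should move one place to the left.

Check each adjacent pair. N³⁻ and O²⁻ are reversed: they are isoelectronic (10 e⁻) and O has more protons than N (8 vs 7), making O²⁻ smaller. No other neighbouring pair contradicts the periodic trends, so O²⁻ is the ion listed too late.

O²⁻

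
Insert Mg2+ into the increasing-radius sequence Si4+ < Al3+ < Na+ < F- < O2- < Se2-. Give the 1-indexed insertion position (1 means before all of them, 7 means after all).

Tabulating Z and e⁻: Si4+ (Z=14, 10 e⁻), Al3+ (Z=13, 10 e⁻), Mg2+ (Z=12, 10 e⁻), Na+ (Z=11, 10 e⁻), F- (Z=9, 10 e⁻), O2- (Z=8, 10 e⁻), Se2- (Z=34, 36 e⁻). Si4+ < Al3+ (isoelectronic, higher Z=14 is smaller); Al3+ < Mg2+ (isoelectronic, higher Z=13 is smaller); Mg2+ < Na+ (both 10 e⁻, Z=12>11); Na+ < F- (both 10 e⁻, Z=11>9); F- < O2- (both 10 e⁻, Z=9>8); O2- < Se2- (same group, period 2 vs 4).
With Mg2+ included the full order is Si4+ < Al3+ < Mg2+ < Na+ < F- < O2- < Se2-, so it takes position 3.

3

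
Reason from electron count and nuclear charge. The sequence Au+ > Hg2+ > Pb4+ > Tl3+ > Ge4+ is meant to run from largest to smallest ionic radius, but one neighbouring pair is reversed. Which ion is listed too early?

Compare adjacent ions: they are isoelectronic (78 e⁻) and Pb has more protons than Tl (82 vs 81), making Pb4+ smaller — yet in this decreasing list Pb4+ sits before Tl3+. Nothing else is reversed, so Pb4+ should move one place to the right.

Pb4+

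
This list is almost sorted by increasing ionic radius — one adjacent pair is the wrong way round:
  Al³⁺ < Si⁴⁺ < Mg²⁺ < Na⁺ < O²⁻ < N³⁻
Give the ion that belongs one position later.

Compare adjacent ions: both have 10 electrons but Z(Si)=14 > Z(Al)=13, so Si⁴⁺ should be the smaller of the two — yet in this increasing list Al³⁺ sits before Si⁴⁺. Nothing else is reversed, so Al³⁺ should move one place to the right.

Al³⁺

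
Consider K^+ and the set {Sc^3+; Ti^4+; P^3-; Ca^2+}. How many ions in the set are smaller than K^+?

These species are isoelectronic with 18 electrons. The only difference is the number of protons: Ti^4+ (Z=22), Sc^3+ (Z=21), Ca^2+ (Z=20), K^+ (Z=19), P^3- (Z=15). The strongest nuclear pull (Ti^4+) gives the smallest ion.
Ordering all of them (including K^+) by radius gives Ti^4+ < Sc^3+ < Ca^2+ < K^+ < P^3-. Count: 3.

3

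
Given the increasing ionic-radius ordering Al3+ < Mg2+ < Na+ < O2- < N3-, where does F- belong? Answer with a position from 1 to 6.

These species are isoelectronic with 10 electrons. The only difference is the number of protons: Al3+ (Z=13), Mg2+ (Z=12), Na+ (Z=11), F- (Z=9), O2- (Z=8), N3- (Z=7). The strongest nuclear pull (Al3+) gives the smallest ion.
Putting F- in gives Al3+ < Mg2+ < Na+ < F- < O2- < N3-; it lands at slot 4.

4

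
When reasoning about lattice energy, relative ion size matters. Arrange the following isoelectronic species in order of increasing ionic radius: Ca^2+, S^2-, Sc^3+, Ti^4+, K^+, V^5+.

V^5+ < Ti^4+ < Sc^3+ < Ca^2+ < K^+ < S^2-

These species are isoelectronic with 18 electrons. The only difference is the number of protons: V^5+ (Z=23), Ti^4+ (Z=22), Sc^3+ (Z=21), Ca^2+ (Z=20), K^+ (Z=19), S^2- (Z=16). The strongest nuclear pull (V^5+) gives the smallest ion.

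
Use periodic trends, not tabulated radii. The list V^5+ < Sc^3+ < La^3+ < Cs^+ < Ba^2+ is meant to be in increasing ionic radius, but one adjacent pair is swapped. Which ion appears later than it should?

Ba^2+

Check each adjacent pair. Cs^+ and Ba^2+ are reversed: Ba^2+ and Cs^+ share 54 electrons; the higher nuclear charge on Ba (Z=56) contracts it more, so Ba^2+ < Cs^+. No other neighbouring pair contradicts the periodic trends, so Ba^2+ is the ion listed too late.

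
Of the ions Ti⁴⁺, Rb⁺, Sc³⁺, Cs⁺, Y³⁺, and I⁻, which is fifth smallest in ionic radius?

Cs⁺

Electron counts and nuclear charges: Ti⁴⁺ (Z=22, 18 e⁻), Sc³⁺ (Z=21, 18 e⁻), Y³⁺ (Z=39, 36 e⁻), Rb⁺ (Z=37, 36 e⁻), Cs⁺ (Z=55, 54 e⁻), I⁻ (Z=53, 54 e⁻). Ti⁴⁺ < Sc³⁺ (isoelectronic, higher Z=22 is smaller); Sc³⁺ < Y³⁺ (same group, 1 shell fewer); Y³⁺ < Rb⁺ (both 36 e⁻, Z=39>37); Rb⁺ < Cs⁺ (same group, period 5 vs 6); Cs⁺ < I⁻ (both 54 e⁻, Z=55>53).
That gives Ti⁴⁺ < Sc³⁺ < Y³⁺ < Rb⁺ < Cs⁺ < I⁻. From the smallest end, number 5 is Cs⁺.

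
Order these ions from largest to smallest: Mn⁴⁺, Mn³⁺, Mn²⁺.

For a single element, ionic radius drops as positive charge rises — Mn⁴⁺ < Mn²⁺.

Mn²⁺ > Mn³⁺ > Mn⁴⁺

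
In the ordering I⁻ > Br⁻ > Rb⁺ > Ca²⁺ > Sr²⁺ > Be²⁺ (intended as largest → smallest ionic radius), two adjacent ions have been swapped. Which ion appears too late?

The pair Ca²⁺, Sr²⁺ is the wrong way round — Ca²⁺ and Sr²⁺ are in one column with the same charge; the lighter period-4 ion has one fewer shell and is smaller. All other adjacent pairs agree with periodic trends, so Sr²⁺ is the misplaced ion.

Sr²⁺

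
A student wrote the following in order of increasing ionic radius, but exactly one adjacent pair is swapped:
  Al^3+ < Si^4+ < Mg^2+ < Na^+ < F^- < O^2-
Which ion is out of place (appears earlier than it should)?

Al^3+

Compare adjacent ions: Si^4+ and Al^3+ share 10 electrons; the higher nuclear charge on Si (Z=14) contracts it more, so Si^4+ < Al^3+ — yet in this increasing list Al^3+ sits before Si^4+. Nothing else is reversed, so Al^3+ should move one place to the right.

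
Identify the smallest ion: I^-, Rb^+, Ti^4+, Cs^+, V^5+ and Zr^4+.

V^5+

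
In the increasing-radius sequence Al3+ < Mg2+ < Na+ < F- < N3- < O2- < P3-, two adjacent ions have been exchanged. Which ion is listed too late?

Compare adjacent ions: they are isoelectronic (10 e⁻) and O has more protons than N (8 vs 7), making O2- smaller — yet in this increasing list N3- sits before O2-. Nothing else is reversed, so O2- should move one place to the left.

O2-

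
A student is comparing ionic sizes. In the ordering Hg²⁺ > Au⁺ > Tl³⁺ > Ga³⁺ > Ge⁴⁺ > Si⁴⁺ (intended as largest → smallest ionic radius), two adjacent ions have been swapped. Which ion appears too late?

The pair Hg²⁺, Au⁺ is the wrong way round — they are isoelectronic (78 e⁻) and Hg has more protons than Au (80 vs 79), making Hg²⁺ smaller. All other adjacent pairs agree with periodic trends, so Au⁺ is the misplaced ion.

Au⁺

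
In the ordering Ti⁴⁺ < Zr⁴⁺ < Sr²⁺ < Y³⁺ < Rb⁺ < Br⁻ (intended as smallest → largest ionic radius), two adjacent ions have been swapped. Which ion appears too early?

Scanning neighbour by neighbour, only Sr²⁺/Y³⁺ violates a trend: both have 36 electrons but Z(Y)=39 > Z(Sr)=38, so Y³⁺ should be the smaller of the two. That makes Sr²⁺ the one sitting a position early relative to where it belongs.

Sr²⁺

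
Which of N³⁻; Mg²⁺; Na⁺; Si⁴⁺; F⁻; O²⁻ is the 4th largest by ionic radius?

These species are isoelectronic with 10 electrons. The only difference is the number of protons: Si⁴⁺ (Z=14), Mg²⁺ (Z=12), Na⁺ (Z=11), F⁻ (Z=9), O²⁻ (Z=8), N³⁻ (Z=7). The strongest nuclear pull (Si⁴⁺) gives the smallest ion.
Ordering: Si⁴⁺ < Mg²⁺ < Na⁺ < F⁻ < O²⁻ < N³⁻. The 4th largest is Na⁺.

Na⁺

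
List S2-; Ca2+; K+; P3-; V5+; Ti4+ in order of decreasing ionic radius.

P3- > S2- > K+ > Ca2+ > Ti4+ > V5+

Isoelectronic series (18 e⁻ each). Size is set by nuclear charge: more protons means a smaller ion. V5+ (Z=23), Ti4+ (Z=22), Ca2+ (Z=20), K+ (Z=19), S2- (Z=16), P3- (Z=15).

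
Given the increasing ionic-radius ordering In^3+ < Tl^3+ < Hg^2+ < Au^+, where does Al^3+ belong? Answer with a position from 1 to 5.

Tabulating Z and e⁻: Al^3+ (Z=13, 10 e⁻), In^3+ (Z=49, 46 e⁻), Tl^3+ (Z=81, 78 e⁻), Hg^2+ (Z=80, 78 e⁻), Au^+ (Z=79, 78 e⁻). Al^3+ < In^3+ (same group, period 3 vs 5); In^3+ < Tl^3+ (same group, period 5 vs 6); Tl^3+ < Hg^2+ (isoelectronic, higher Z=81 is smaller); Hg^2+ < Au^+ (both 78 e⁻, Z=80>79).
The complete sequence is Al^3+ < In^3+ < Tl^3+ < Hg^2+ < Au^+. Al^3+ sits at position 1.

1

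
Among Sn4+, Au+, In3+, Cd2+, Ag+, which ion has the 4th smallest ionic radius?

Ag+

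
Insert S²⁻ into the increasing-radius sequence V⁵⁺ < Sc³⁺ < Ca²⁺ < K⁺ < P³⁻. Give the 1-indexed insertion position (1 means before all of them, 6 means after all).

Each ion has 18 electrons. The ranking follows nuclear charge in reverse — greater Z gives a smaller radius. V⁵⁺ (Z=23), Sc³⁺ (Z=21), Ca²⁺ (Z=20), K⁺ (Z=19), S²⁻ (Z=16), P³⁻ (Z=15).
With S²⁻ included the full order is V⁵⁺ < Sc³⁺ < Ca²⁺ < K⁺ < S²⁻ < P³⁻, so it takes position 5.

5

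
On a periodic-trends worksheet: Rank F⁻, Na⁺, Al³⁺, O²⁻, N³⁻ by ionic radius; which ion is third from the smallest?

These species are isoelectronic with 10 electrons. The only difference is the number of protons: Al³⁺ (Z=13), Na⁺ (Z=11), F⁻ (Z=9), O²⁻ (Z=8), N³⁻ (Z=7). The strongest nuclear pull (Al³⁺) gives the smallest ion.
That gives Al³⁺ < Na⁺ < F⁻ < O²⁻ < N³⁻. From the smallest end, number 3 is F⁻.

F⁻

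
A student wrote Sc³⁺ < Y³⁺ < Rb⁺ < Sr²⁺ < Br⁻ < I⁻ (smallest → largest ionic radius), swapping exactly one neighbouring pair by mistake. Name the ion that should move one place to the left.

Check each adjacent pair. Rb⁺ and Sr²⁺ are reversed: Sr²⁺ and Rb⁺ share 36 electrons; the higher nuclear charge on Sr (Z=38) contracts it more, so Sr²⁺ < Rb⁺. No other neighbouring pair contradicts the periodic trends, so Sr²⁺ is the ion listed too late.

Sr²⁺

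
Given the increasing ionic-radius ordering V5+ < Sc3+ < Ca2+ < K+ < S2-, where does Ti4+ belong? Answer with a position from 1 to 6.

2

These species are isoelectronic with 18 electrons. The only difference is the number of protons: V5+ (Z=23), Ti4+ (Z=22), Sc3+ (Z=21), Ca2+ (Z=20), K+ (Z=19), S2- (Z=16). The strongest nuclear pull (V5+) gives the smallest ion.
With Ti4+ included the full order is V5+ < Ti4+ < Sc3+ < Ca2+ < K+ < S2-, so it takes position 2.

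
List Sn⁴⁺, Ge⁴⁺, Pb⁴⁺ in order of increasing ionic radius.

Ge⁴⁺ < Sn⁴⁺ < Pb⁴⁺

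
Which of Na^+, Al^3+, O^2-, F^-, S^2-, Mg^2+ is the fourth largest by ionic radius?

Tabulating Z and e⁻: Al^3+ (Z=13, 10 e⁻), Mg^2+ (Z=12, 10 e⁻), Na^+ (Z=11, 10 e⁻), F^- (Z=9, 10 e⁻), O^2- (Z=8, 10 e⁻), S^2- (Z=16, 18 e⁻). Al^3+ < Mg^2+ (isoelectronic, higher Z=13 is smaller); Mg^2+ < Na^+ (both 10 e⁻, Z=12>11); Na^+ < F^- (both 10 e⁻, Z=11>9); F^- < O^2- (both 10 e⁻, Z=9>8); O^2- < S^2- (same group, period 2 vs 3).
Ordering: Al^3+ < Mg^2+ < Na^+ < F^- < O^2- < S^2-. The fourth largest is Na^+.

Na^+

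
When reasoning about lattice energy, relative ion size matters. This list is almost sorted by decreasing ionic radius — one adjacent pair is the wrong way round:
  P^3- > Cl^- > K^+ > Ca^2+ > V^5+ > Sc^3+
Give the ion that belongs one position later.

Check each adjacent pair. V^5+ and Sc^3+ are reversed: both have 18 electrons but Z(V)=23 > Z(Sc)=21, so V^5+ should be the smaller of the two. No other neighbouring pair contradicts the periodic trends, so V^5+ is the ion listed too early.

V^5+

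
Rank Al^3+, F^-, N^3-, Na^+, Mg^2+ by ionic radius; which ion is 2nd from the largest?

F^-

Isoelectronic series (10 e⁻ each). Size is set by nuclear charge: more protons means a smaller ion. Al^3+ (Z=13), Mg^2+ (Z=12), Na^+ (Z=11), F^- (Z=9), N^3- (Z=7).
That gives Al^3+ < Mg^2+ < Na^+ < F^- < N^3-. From the largest end, number 2 is F^-.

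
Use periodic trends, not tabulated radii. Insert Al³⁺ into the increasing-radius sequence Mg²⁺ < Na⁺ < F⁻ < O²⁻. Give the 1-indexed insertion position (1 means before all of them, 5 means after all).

1

These species are isoelectronic with 10 electrons. The only difference is the number of protons: Al³⁺ (Z=13), Mg²⁺ (Z=12), Na⁺ (Z=11), F⁻ (Z=9), O²⁻ (Z=8). The strongest nuclear pull (Al³⁺) gives the smallest ion.
With Al³⁺ included the full order is Al³⁺ < Mg²⁺ < Na⁺ < F⁻ < O²⁻, so it takes position 1.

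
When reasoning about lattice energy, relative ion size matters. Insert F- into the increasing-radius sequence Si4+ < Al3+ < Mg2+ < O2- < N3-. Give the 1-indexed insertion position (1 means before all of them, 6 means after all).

Isoelectronic series (10 e⁻ each). Size is set by nuclear charge: more protons means a smaller ion. Si4+ (Z=14), Al3+ (Z=13), Mg2+ (Z=12), F- (Z=9), O2- (Z=8), N3- (Z=7).
Putting F- in gives Si4+ < Al3+ < Mg2+ < F- < O2- < N3-; it lands at slot 4.

4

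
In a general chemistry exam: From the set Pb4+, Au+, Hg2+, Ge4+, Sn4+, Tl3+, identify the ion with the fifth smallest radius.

Hg2+

First list Z and electron count for each: Ge4+ has 28 e⁻ (Z=32), Sn4+ has 46 e⁻ (Z=50), Pb4+ has 78 e⁻ (Z=82), Tl3+ has 78 e⁻ (Z=81), Hg2+ has 78 e⁻ (Z=80), Au+ has 78 e⁻ (Z=79). Ge4+ < Sn4+ (same group, 1 shell fewer); Sn4+ < Pb4+ (same group, 1 shell fewer); Pb4+ < Tl3+ (both 78 e⁻, Z=82>81); Tl3+ < Hg2+ (both 78 e⁻, Z=81>80); Hg2+ < Au+ (isoelectronic, higher Z=80 is smaller).
Full ascending order: Ge4+ < Sn4+ < Pb4+ < Tl3+ < Hg2+ < Au+. Counting from the smallest, position 5 is Hg2+.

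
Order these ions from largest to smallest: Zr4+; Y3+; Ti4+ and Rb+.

Rb+ > Y3+ > Zr4+ > Ti4+

First list Z and electron count for each: Ti4+ has 18 e⁻ (Z=22), Zr4+ has 36 e⁻ (Z=40), Y3+ has 36 e⁻ (Z=39), Rb+ has 36 e⁻ (Z=37). Ti4+ < Zr4+ (same group, 1 shell fewer); Zr4+ < Y3+ (isoelectronic, higher Z=40 is smaller); Y3+ < Rb+ (isoelectronic, higher Z=39 is smaller).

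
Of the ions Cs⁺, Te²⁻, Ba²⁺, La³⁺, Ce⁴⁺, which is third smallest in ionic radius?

All of these have 54 electrons (isoelectronic). With the same electron cloud, the ion with the most protons pulls it in tightest. Nuclear charges: Ce⁴⁺ (Z=58), La³⁺ (Z=57), Ba²⁺ (Z=56), Cs⁺ (Z=55), Te²⁻ (Z=52). Highest Z is smallest.
Ordering: Ce⁴⁺ < La³⁺ < Ba²⁺ < Cs⁺ < Te²⁻. The third smallest is Ba²⁺.

Ba²⁺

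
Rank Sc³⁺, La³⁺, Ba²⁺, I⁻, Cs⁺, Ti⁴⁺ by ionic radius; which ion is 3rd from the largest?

Ba²⁺

Ti⁴⁺ (Z=22, 18 e⁻), Sc³⁺ (Z=21, 18 e⁻), La³⁺ (Z=57, 54 e⁻), Ba²⁺ (Z=56, 54 e⁻), Cs⁺ (Z=55, 54 e⁻), I⁻ (Z=53, 54 e⁻). Ti⁴⁺ < Sc³⁺ (isoelectronic, higher Z=22 is smaller); Sc³⁺ < La³⁺ (same group, 2 shells fewer); La³⁺ < Ba²⁺ (both 54 e⁻, Z=57>56); Ba²⁺ < Cs⁺ (isoelectronic, higher Z=56 is smaller); Cs⁺ < I⁻ (both 54 e⁻, Z=55>53).
Ordering: Ti⁴⁺ < Sc³⁺ < La³⁺ < Ba²⁺ < Cs⁺ < I⁻. The 3rd largest is Ba²⁺.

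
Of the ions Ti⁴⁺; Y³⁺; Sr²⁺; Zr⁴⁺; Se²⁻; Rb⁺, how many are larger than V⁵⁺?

6

Electron counts and nuclear charges: V⁵⁺ has 18 e⁻ (Z=23), Ti⁴⁺ has 18 e⁻ (Z=22), Zr⁴⁺ has 36 e⁻ (Z=40), Y³⁺ has 36 e⁻ (Z=39), Sr²⁺ has 36 e⁻ (Z=38), Rb⁺ has 36 e⁻ (Z=37), Se²⁻ has 36 e⁻ (Z=34). V⁵⁺ < Ti⁴⁺ (isoelectronic, higher Z=23 is smaller); Ti⁴⁺ < Zr⁴⁺ (same group, 1 shell fewer); Zr⁴⁺ < Y³⁺ (both 36 e⁻, Z=40>39); Y³⁺ < Sr²⁺ (both 36 e⁻, Z=39>38); Sr²⁺ < Rb⁺ (isoelectronic, higher Z=38 is smaller); Rb⁺ < Se²⁻ (both 36 e⁻, Z=37>34).
Relative to V⁵⁺, the ions that are larger are Ti⁴⁺, Zr⁴⁺, Y³⁺, Sr²⁺, Rb⁺, Se²⁻. So 6 are larger.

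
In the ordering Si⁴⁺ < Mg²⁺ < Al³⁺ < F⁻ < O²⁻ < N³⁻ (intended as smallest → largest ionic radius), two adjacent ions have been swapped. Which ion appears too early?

Scanning neighbour by neighbour, only Mg²⁺/Al³⁺ violates a trend: Al³⁺ and Mg²⁺ share 10 electrons; the higher nuclear charge on Al (Z=13) contracts it more, so Al³⁺ < Mg²⁺. That makes Mg²⁺ the one sitting a position early relative to where it belongs.

Mg²⁺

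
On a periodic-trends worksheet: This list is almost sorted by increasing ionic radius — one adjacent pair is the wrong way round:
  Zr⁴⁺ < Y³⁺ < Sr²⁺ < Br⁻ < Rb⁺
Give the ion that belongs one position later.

Br⁻

The pair Br⁻, Rb⁺ is the wrong way round — Rb⁺ and Br⁻ share 36 electrons; the higher nuclear charge on Rb (Z=37) contracts it more, so Rb⁺ < Br⁻. All other adjacent pairs agree with periodic trends, so Br⁻ is the misplaced ion.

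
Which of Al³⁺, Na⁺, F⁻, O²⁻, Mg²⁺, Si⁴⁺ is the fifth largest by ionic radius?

Al³⁺

All of these have 10 electrons (isoelectronic). With the same electron cloud, the ion with the most protons pulls it in tightest. Nuclear charges: Si⁴⁺ (Z=14), Al³⁺ (Z=13), Mg²⁺ (Z=12), Na⁺ (Z=11), F⁻ (Z=9), O²⁻ (Z=8). Highest Z is smallest.
That gives Si⁴⁺ < Al³⁺ < Mg²⁺ < Na⁺ < F⁻ < O²⁻. From the largest end, number 5 is Al³⁺.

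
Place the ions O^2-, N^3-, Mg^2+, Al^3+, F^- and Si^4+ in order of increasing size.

Si^4+ < Al^3+ < Mg^2+ < F^- < O^2- < N^3-

These species are isoelectronic with 10 electrons. The only difference is the number of protons: Si^4+ (Z=14), Al^3+ (Z=13), Mg^2+ (Z=12), F^- (Z=9), O^2- (Z=8), N^3- (Z=7). The strongest nuclear pull (Si^4+) gives the smallest ion.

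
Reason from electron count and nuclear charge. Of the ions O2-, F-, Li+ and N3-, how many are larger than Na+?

3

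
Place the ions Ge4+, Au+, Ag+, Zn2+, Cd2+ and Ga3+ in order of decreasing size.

Work out protons and electrons: Ge4+: 28 e⁻, Z=32, Ga3+: 28 e⁻, Z=31, Zn2+: 28 e⁻, Z=30, Cd2+: 46 e⁻, Z=48, Ag+: 46 e⁻, Z=47, Au+: 78 e⁻, Z=79. Ge4+ < Ga3+ (isoelectronic, higher Z=32 is smaller); Ga3+ < Zn2+ (isoelectronic, higher Z=31 is smaller); Zn2+ < Cd2+ (same group, period 4 vs 5); Cd2+ < Ag+ (both 46 e⁻, Z=48>47); Ag+ < Au+ (same group, period 5 vs 6).

Au+ > Ag+ > Cd2+ > Zn2+ > Ga3+ > Ge4+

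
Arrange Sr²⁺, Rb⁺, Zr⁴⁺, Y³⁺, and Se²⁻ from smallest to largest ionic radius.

Each ion has 36 electrons. The ranking follows nuclear charge in reverse — greater Z gives a smaller radius. Zr⁴⁺ (Z=40), Y³⁺ (Z=39), Sr²⁺ (Z=38), Rb⁺ (Z=37), Se²⁻ (Z=34).

Zr⁴⁺ < Y³⁺ < Sr²⁺ < Rb⁺ < Se²⁻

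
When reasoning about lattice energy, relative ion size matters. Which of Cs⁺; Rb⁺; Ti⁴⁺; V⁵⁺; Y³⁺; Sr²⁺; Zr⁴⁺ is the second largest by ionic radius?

Rb⁺

Electron counts and nuclear charges: V⁵⁺ has 18 e⁻ (Z=23), Ti⁴⁺ has 18 e⁻ (Z=22), Zr⁴⁺ has 36 e⁻ (Z=40), Y³⁺ has 36 e⁻ (Z=39), Sr²⁺ has 36 e⁻ (Z=38), Rb⁺ has 36 e⁻ (Z=37), Cs⁺ has 54 e⁻ (Z=55). V⁵⁺ < Ti⁴⁺ (both 18 e⁻, Z=23>22); Ti⁴⁺ < Zr⁴⁺ (same group, period 4 vs 5); Zr⁴⁺ < Y³⁺ (isoelectronic, higher Z=40 is smaller); Y³⁺ < Sr²⁺ (both 36 e⁻, Z=39>38); Sr²⁺ < Rb⁺ (isoelectronic, higher Z=38 is smaller); Rb⁺ < Cs⁺ (same group, 1 shell fewer).
Full ascending order: V⁵⁺ < Ti⁴⁺ < Zr⁴⁺ < Y³⁺ < Sr²⁺ < Rb⁺ < Cs⁺. Counting from the largest, position 2 is Rb⁺.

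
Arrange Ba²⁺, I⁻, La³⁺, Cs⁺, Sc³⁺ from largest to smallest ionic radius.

Electron counts and nuclear charges: Sc³⁺ (Z=21, 18 e⁻), La³⁺ (Z=57, 54 e⁻), Ba²⁺ (Z=56, 54 e⁻), Cs⁺ (Z=55, 54 e⁻), I⁻ (Z=53, 54 e⁻). Sc³⁺ < La³⁺ (same group, period 4 vs 6); La³⁺ < Ba²⁺ (both 54 e⁻, Z=57>56); Ba²⁺ < Cs⁺ (isoelectronic, higher Z=56 is smaller); Cs⁺ < I⁻ (isoelectronic, higher Z=55 is smaller).

I⁻ > Cs⁺ > Ba²⁺ > La³⁺ > Sc³⁺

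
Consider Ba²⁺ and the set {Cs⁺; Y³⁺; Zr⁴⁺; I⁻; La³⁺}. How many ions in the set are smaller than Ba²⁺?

First list Z and electron count for each: Zr⁴⁺ (Z=40, 36 e⁻), Y³⁺ (Z=39, 36 e⁻), La³⁺ (Z=57, 54 e⁻), Ba²⁺ (Z=56, 54 e⁻), Cs⁺ (Z=55, 54 e⁻), I⁻ (Z=53, 54 e⁻). Zr⁴⁺ < Y³⁺ (both 36 e⁻, Z=40>39); Y³⁺ < La³⁺ (same group, 1 shell fewer); La³⁺ < Ba²⁺ (both 54 e⁻, Z=57>56); Ba²⁺ < Cs⁺ (isoelectronic, higher Z=56 is smaller); Cs⁺ < I⁻ (both 54 e⁻, Z=55>53).
Overall: Zr⁴⁺ < Y³⁺ < La³⁺ < Ba²⁺ < Cs⁺ < I⁻. Ba²⁺ has 3 below it and 2 above. Count: 3.

3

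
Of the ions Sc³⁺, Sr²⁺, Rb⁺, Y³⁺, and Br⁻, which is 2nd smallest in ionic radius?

First list Z and electron count for each: Sc³⁺: 18 e⁻, Z=21, Y³⁺: 36 e⁻, Z=39, Sr²⁺: 36 e⁻, Z=38, Rb⁺: 36 e⁻, Z=37, Br⁻: 36 e⁻, Z=35. Sc³⁺ < Y³⁺ (same group, period 4 vs 5); Y³⁺ < Sr²⁺ (both 36 e⁻, Z=39>38); Sr²⁺ < Rb⁺ (both 36 e⁻, Z=38>37); Rb⁺ < Br⁻ (isoelectronic, higher Z=37 is smaller).
Ordering: Sc³⁺ < Y³⁺ < Sr²⁺ < Rb⁺ < Br⁻. The 2nd smallest is Y³⁺.

Y³⁺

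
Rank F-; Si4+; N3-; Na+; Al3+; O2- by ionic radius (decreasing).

Each ion has 10 electrons. The ranking follows nuclear charge in reverse — greater Z gives a smaller radius. Si4+ (Z=14), Al3+ (Z=13), Na+ (Z=11), F- (Z=9), O2- (Z=8), N3- (Z=7).

N3- > O2- > F- > Na+ > Al3+ > Si4+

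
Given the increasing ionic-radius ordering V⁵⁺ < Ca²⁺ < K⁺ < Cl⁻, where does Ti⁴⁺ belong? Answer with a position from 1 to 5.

2

Each ion has 18 electrons. The ranking follows nuclear charge in reverse — greater Z gives a smaller radius. V⁵⁺ (Z=23), Ti⁴⁺ (Z=22), Ca²⁺ (Z=20), K⁺ (Z=19), Cl⁻ (Z=17).
The complete sequence is V⁵⁺ < Ti⁴⁺ < Ca²⁺ < K⁺ < Cl⁻. Ti⁴⁺ sits at position 2.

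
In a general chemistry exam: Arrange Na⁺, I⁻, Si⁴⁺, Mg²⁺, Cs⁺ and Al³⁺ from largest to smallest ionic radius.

I⁻ > Cs⁺ > Na⁺ > Mg²⁺ > Al³⁺ > Si⁴⁺

Work out protons and electrons: Si⁴⁺ has 10 e⁻ (Z=14), Al³⁺ has 10 e⁻ (Z=13), Mg²⁺ has 10 e⁻ (Z=12), Na⁺ has 10 e⁻ (Z=11), Cs⁺ has 54 e⁻ (Z=55), I⁻ has 54 e⁻ (Z=53). Si⁴⁺ < Al³⁺ (isoelectronic, higher Z=14 is smaller); Al³⁺ < Mg²⁺ (isoelectronic, higher Z=13 is smaller); Mg²⁺ < Na⁺ (isoelectronic, higher Z=12 is smaller); Na⁺ < Cs⁺ (same group, 3 shells fewer); Cs⁺ < I⁻ (isoelectronic, higher Z=55 is smaller).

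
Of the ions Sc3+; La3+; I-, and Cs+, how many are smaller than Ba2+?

2

Electron counts and nuclear charges: Sc3+ (Z=21, 18 e⁻), La3+ (Z=57, 54 e⁻), Ba2+ (Z=56, 54 e⁻), Cs+ (Z=55, 54 e⁻), I- (Z=53, 54 e⁻). Sc3+ < La3+ (same group, 2 shells fewer); La3+ < Ba2+ (both 54 e⁻, Z=57>56); Ba2+ < Cs+ (isoelectronic, higher Z=56 is smaller); Cs+ < I- (both 54 e⁻, Z=55>53).
Relative to Ba2+, the ions that are smaller are Sc3+, La3+. So 2 are smaller.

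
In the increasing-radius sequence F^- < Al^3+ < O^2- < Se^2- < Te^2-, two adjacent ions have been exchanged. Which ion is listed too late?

Al^3+

The pair F^-, Al^3+ is the wrong way round — they are isoelectronic (10 e⁻) and Al has more protons than F (13 vs 9), making Al^3+ smaller. All other adjacent pairs agree with periodic trends, so Al^3+ is the misplaced ion.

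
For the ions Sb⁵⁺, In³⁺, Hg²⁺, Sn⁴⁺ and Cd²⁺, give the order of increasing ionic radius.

Sb⁵⁺ < Sn⁴⁺ < In³⁺ < Cd²⁺ < Hg²⁺

Electron counts and nuclear charges: Sb⁵⁺: 46 e⁻, Z=51, Sn⁴⁺: 46 e⁻, Z=50, In³⁺: 46 e⁻, Z=49, Cd²⁺: 46 e⁻, Z=48, Hg²⁺: 78 e⁻, Z=80. Sb⁵⁺ < Sn⁴⁺ (isoelectronic, higher Z=51 is smaller); Sn⁴⁺ < In³⁺ (both 46 e⁻, Z=50>49); In³⁺ < Cd²⁺ (both 46 e⁻, Z=49>48); Cd²⁺ < Hg²⁺ (same group, 1 shell fewer).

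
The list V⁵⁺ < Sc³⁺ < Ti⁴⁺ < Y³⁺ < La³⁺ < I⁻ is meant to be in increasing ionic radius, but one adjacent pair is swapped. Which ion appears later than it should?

Ti⁴⁺

Check each adjacent pair. Sc³⁺ and Ti⁴⁺ are reversed: both have 18 electrons but Z(Ti)=22 > Z(Sc)=21, so Ti⁴⁺ should be the smaller of the two. No other neighbouring pair contradicts the periodic trends, so Ti⁴⁺ is the ion listed too late.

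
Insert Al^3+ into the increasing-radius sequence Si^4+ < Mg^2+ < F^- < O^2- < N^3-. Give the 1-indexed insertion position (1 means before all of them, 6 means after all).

Isoelectronic series (10 e⁻ each). Size is set by nuclear charge: more protons means a smaller ion. Si^4+ (Z=14), Al^3+ (Z=13), Mg^2+ (Z=12), F^- (Z=9), O^2- (Z=8), N^3- (Z=7).
With Al^3+ included the full order is Si^4+ < Al^3+ < Mg^2+ < F^- < O^2- < N^3-, so it takes position 2.

2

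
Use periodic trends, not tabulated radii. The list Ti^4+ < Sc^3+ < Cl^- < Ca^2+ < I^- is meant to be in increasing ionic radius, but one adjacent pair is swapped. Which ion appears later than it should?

The pair Cl^-, Ca^2+ is the wrong way round — both have 18 electrons but Z(Ca)=20 > Z(Cl)=17, so Ca^2+ should be the smaller of the two. All other adjacent pairs agree with periodic trends, so Ca^2+ is the misplaced ion.

Ca^2+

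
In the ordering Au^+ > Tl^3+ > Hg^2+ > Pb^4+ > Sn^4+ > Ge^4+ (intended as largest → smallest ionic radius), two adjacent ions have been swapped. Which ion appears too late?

The pair Tl^3+, Hg^2+ is the wrong way round — both have 78 electrons but Z(Tl)=81 > Z(Hg)=80, so Tl^3+ should be the smaller of the two. All other adjacent pairs agree with periodic trends, so Hg^2+ is the misplaced ion.

Hg^2+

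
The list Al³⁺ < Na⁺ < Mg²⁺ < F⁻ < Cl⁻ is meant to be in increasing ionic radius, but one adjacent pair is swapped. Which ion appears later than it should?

Check each adjacent pair. Na⁺ and Mg²⁺ are reversed: Mg²⁺ and Na⁺ share 10 electrons; the higher nuclear charge on Mg (Z=12) contracts it more, so Mg²⁺ < Na⁺. No other neighbouring pair contradicts the periodic trends, so Mg²⁺ is the ion listed too late.

Mg²⁺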